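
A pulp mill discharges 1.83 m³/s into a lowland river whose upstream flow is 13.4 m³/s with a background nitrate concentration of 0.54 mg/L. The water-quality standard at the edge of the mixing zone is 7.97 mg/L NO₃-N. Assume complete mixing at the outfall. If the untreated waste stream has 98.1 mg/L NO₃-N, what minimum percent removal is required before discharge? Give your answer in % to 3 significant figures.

Mass balance: 7.97·15.23 = 1.83·Cₑ + 13.4·0.54.
Cₑ = (121.4 − 7.236) / 1.83 = 62.38 mg/L.
Required removal = 1 − 62.38/98.1 = 36.42 %.

36.4 %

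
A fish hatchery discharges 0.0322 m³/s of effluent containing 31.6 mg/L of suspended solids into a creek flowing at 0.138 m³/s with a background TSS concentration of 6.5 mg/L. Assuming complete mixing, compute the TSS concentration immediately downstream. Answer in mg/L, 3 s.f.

11.2 mg/L

By mass balance at complete mixing, C = (0.0322·31.6 + 0.138·6.5) / (0.0322 + 0.138) = 1.915/0.1702 = 11.25 mg/L.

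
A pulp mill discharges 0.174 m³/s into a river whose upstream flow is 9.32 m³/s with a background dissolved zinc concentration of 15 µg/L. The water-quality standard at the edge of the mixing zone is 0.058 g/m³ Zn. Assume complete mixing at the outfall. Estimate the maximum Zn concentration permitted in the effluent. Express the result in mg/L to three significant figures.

2.36 mg/L

15 µg/L = 0.015 mg/L.
Mass balance: 0.058·9.494 = 0.174·Cₑ + 9.32·0.015.
Cₑ = (0.5507 − 0.1398) / 0.174 = 2.361 mg/L.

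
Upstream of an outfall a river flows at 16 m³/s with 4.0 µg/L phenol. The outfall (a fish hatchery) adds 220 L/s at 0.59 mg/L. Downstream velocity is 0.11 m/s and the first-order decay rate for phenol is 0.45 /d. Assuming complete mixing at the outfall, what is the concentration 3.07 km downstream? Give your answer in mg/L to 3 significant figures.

0.0103 mg/L

220 L/s = 0.22 m³/s.
4.0 µg/L = 0.004 mg/L.
After complete mixing, C₀ = (0.22·0.59 + 16·0.004) / 16.22 = 0.01195 mg/L.
Travel time t = 3070 m / 0.11 m/s = 2.791e+04 s = 0.323 d.
C = 0.01195·exp(−0.45·0.323) = 0.01195·0.8647 = 0.01033 mg/L.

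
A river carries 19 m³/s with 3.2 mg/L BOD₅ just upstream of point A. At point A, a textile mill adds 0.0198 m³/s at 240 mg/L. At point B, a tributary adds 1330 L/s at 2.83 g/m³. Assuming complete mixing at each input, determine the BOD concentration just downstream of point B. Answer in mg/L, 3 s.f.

3.41 mg/L

After input A: C = (19·3.2 + 0.0198·240) / 19.02 = 3.447 mg/L.
1330 L/s = 1.33 m³/s.
After input B: C = (19.02·3.447 + 1.33·2.83) / 20.35 = 3.406 mg/L.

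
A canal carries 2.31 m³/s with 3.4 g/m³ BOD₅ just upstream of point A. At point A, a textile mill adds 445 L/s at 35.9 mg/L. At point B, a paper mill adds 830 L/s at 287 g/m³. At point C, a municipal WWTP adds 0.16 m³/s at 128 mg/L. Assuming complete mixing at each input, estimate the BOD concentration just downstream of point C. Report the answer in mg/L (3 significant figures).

75.4 mg/L

445 L/s = 0.445 m³/s.
After input A: C = (2.31·3.4 + 0.445·35.9) / 2.755 = 8.65 mg/L.
830 L/s = 0.83 m³/s.
After input B: C = (2.755·8.65 + 0.83·287) / 3.585 = 73.09 mg/L.
After input C: C = (3.585·73.09 + 0.16·128) / 3.745 = 75.44 mg/L.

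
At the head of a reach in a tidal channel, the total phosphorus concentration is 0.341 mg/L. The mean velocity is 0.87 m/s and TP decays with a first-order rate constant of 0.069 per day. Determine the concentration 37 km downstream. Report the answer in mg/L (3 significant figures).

0.330 mg/L

Travel time t = 37 km / 0.87 m/s = 3.7e+04/0.87 = 4.253e+04 s = 0.4922 d.
First-order decay: C = 0.341·exp(−0.069·0.4922) = 0.341·0.9666 = 0.3296 mg/L.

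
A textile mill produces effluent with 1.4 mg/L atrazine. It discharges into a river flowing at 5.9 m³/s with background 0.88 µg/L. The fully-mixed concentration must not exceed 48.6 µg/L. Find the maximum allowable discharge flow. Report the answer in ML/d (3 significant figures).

18.0 ML/d

0.88 µg/L = 0.00088 mg/L.
48.6 µg/L = 0.0486 mg/L.
Mass balance at complete mixing: C_std·(Q_w + Q_r) = Q_w·C_e + Q_r·C_b.
Rearranging, Q_w = Q_r·(C_std − C_b)/(C_e − C_std) = 5.9·(0.0486 − 0.00088) / (1.4 − 0.0486) = 0.2083 m³/s.
= 18 ML/d.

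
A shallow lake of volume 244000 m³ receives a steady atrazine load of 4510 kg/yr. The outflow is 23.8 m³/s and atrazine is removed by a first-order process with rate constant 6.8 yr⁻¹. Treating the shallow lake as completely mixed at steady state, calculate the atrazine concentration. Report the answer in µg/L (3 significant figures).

5.99 µg/L

Outflow Q = 23.8 m³/s × 3.156e+07 s/yr = 7.511e+08 m³/yr.
Steady-state CSTR mass balance: W = Q·C + k·V·C, so C = W/(Q + kV).
Q + kV = 7.511e+08 + 6.8·244000 = 7.527e+08 m³/yr.
C = 4510/7.527e+08 = 5.992e-06 kg/m³ = 0.005992 mg/L = 5.992 µg/L.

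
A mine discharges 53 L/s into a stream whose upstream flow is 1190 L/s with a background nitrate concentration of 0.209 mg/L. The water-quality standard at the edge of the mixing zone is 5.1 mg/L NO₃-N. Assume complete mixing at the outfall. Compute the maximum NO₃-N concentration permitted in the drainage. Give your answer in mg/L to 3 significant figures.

115 mg/L

53 L/s = 0.053 m³/s.
1190 L/s = 1.19 m³/s.
Mass balance: 5.1·1.243 = 0.053·Cₑ + 1.19·0.209.
Cₑ = (6.339 − 0.2487) / 0.053 = 114.9 mg/L.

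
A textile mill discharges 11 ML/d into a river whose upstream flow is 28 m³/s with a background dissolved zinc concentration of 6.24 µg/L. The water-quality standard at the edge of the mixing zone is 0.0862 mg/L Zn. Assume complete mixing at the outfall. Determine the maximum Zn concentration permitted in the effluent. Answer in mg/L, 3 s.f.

17.7 mg/L

11 ML/d = 0.1273 m³/s.
6.24 µg/L = 0.00624 mg/L.
Mass balance: 0.0862·28.13 = 0.1273·Cₑ + 28·0.00624.
Cₑ = (2.425 − 0.1747) / 0.1273 = 17.67 mg/L.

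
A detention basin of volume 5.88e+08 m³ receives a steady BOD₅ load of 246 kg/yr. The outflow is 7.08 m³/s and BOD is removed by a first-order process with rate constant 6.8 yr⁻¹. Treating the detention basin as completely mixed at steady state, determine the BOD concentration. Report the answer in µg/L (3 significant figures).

0.0583 µg/L

Outflow Q = 7.08 m³/s × 3.156e+07 s/yr = 2.234e+08 m³/yr.
Steady-state CSTR mass balance: W = Q·C + k·V·C, so C = W/(Q + kV).
Q + kV = 2.234e+08 + 6.8·5.88e+08 = 4.222e+09 m³/yr.
C = 246/4.222e+09 = 5.827e-08 kg/m³ = 5.827e-05 mg/L = 0.05827 µg/L.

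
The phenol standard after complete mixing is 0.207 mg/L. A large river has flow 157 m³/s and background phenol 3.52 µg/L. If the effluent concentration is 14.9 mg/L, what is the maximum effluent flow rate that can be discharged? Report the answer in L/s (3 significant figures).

3.52 µg/L = 0.00352 mg/L.
Mass balance at complete mixing: C_std·(Q_w + Q_r) = Q_w·C_e + Q_r·C_b.
Rearranging, Q_w = Q_r·(C_std − C_b)/(C_e − C_std) = 157·(0.207 − 0.00352) / (14.9 − 0.207) = 2.174 m³/s.
= 2174 L/s.

2170 L/s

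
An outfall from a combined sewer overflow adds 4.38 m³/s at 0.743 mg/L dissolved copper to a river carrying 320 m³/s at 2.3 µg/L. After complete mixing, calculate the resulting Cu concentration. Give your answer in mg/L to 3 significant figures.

2.3 µg/L = 0.0023 mg/L.
Conservation of mass across the mixing zone: C = (4.38·0.743 + 320·0.0023) / (4.38 + 320) = 3.99/324.4 = 0.0123 mg/L.

0.0123 mg/L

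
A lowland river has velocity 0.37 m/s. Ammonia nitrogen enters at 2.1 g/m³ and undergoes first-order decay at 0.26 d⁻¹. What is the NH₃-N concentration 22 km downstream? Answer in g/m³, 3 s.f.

Travel time t = 22 km / 0.37 m/s = 2.2e+04/0.37 = 5.946e+04 s = 0.6882 d.
First-order decay: C = 2.1·exp(−0.26·0.6882) = 2.1·0.8362 = 1.756 g/m³.

1.76 g/m³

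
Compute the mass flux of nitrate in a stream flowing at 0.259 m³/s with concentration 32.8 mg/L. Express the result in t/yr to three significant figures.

268 t/yr

Mass flux = Q·C = 0.259 m³/s × 32.8 g/m³ = 8.495 g/s.
= 8.495 g/s × 31.56 = 268.1 t/yr.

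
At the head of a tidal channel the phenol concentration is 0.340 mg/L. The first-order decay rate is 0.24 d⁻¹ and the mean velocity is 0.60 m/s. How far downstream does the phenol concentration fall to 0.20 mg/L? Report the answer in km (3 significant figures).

From C = C₀·e^(−kt), t = ln(C₀/C)/k = ln(0.340/0.20)/0.24 = 0.5306/0.24 = 2.211 d.
Distance = v·t = 0.60 m/s × 1.91e+05 s = 1.146e+05 m = 114.6 km.

115 km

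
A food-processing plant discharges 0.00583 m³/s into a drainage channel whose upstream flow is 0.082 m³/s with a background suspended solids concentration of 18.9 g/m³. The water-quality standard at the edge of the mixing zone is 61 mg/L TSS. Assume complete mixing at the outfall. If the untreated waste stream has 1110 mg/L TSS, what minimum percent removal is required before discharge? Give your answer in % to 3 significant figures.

41.2 %

Mass balance: 61·0.08783 = 0.00583·Cₑ + 0.082·18.9.
Cₑ = (5.358 − 1.55) / 0.00583 = 653.1 mg/L.
Required removal = 1 − 653.1/1110 = 41.16 %.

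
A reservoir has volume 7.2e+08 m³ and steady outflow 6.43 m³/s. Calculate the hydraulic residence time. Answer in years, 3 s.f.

Q = 6.43 m³/s × 3.156e+07 s/yr = 2.029e+08 m³/yr.
Hydraulic residence time τ = V/Q = 7.2e+08/2.029e+08 = 3.548 yr.

3.55 yr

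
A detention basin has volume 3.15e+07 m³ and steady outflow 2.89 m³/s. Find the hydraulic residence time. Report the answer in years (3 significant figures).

Q = 2.89 m³/s × 3.156e+07 s/yr = 9.12e+07 m³/yr.
Hydraulic residence time τ = V/Q = 3.15e+07/9.12e+07 = 0.3454 yr.

0.345 yr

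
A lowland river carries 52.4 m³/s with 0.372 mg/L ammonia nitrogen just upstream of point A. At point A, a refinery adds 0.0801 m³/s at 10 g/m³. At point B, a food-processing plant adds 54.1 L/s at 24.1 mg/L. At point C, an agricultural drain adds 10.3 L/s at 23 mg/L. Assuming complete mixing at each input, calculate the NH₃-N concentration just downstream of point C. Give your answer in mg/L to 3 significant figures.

After input A: C = (52.4·0.372 + 0.0801·10) / 52.48 = 0.3867 mg/L.
54.1 L/s = 0.0541 m³/s.
After input B: C = (52.48·0.3867 + 0.0541·24.1) / 52.53 = 0.4111 mg/L.
10.3 L/s = 0.0103 m³/s.
After input C: C = (52.53·0.4111 + 0.0103·23) / 52.54 = 0.4155 mg/L.

0.416 mg/L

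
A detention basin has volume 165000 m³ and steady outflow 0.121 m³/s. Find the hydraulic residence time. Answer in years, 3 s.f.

0.0432 yr

Q = 0.121 m³/s × 3.156e+07 s/yr = 3.818e+06 m³/yr.
Hydraulic residence time τ = V/Q = 165000/3.818e+06 = 0.04321 yr.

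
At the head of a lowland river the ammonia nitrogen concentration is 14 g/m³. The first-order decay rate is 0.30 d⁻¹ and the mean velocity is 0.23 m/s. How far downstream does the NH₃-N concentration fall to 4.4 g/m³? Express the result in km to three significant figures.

76.7 km

From C = C₀·e^(−kt), t = ln(C₀/C)/k = ln(14/4.4)/0.30 = 1.157/0.30 = 3.858 d.
Distance = v·t = 0.23 m/s × 3.333e+05 s = 7.667e+04 m = 76.67 km.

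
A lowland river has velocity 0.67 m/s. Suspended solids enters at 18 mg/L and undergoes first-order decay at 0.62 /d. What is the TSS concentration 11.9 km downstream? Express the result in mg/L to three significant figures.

15.8 mg/L

Travel time t = 11.9 km / 0.67 m/s = 1.19e+04/0.67 = 1.776e+04 s = 0.2056 d.
First-order decay: C = 18·exp(−0.62·0.2056) = 18·0.8803 = 15.85 mg/L.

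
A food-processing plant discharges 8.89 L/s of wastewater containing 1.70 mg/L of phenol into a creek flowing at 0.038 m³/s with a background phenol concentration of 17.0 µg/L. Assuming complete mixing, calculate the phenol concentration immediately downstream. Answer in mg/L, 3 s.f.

0.336 mg/L

8.89 L/s = 0.00889 m³/s.
17.0 µg/L = 0.017 mg/L.
By mass balance at complete mixing, C = (0.00889·1.7 + 0.038·0.017) / (0.00889 + 0.038) = 0.01576/0.04689 = 0.3361 mg/L.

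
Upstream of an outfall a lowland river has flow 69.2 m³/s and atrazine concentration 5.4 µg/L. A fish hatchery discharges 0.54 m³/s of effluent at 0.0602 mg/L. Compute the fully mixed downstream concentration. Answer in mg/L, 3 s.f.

5.4 µg/L = 0.0054 mg/L.
Conservation of mass across the mixing zone: C = (0.54·0.0602 + 69.2·0.0054) / (0.54 + 69.2) = 0.4062/69.74 = 0.005824 mg/L.

0.00582 mg/L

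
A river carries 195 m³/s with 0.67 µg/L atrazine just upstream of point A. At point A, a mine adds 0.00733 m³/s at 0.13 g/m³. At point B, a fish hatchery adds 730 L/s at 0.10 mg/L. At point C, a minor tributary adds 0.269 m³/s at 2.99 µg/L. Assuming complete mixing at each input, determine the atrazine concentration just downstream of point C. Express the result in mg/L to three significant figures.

0.67 µg/L = 0.00067 mg/L.
After input A: C = (195·0.00067 + 0.00733·0.13) / 195 = 0.0006749 mg/L.
730 L/s = 0.73 m³/s.
After input B: C = (195·0.0006749 + 0.73·0.1) / 195.7 = 0.001045 mg/L.
2.99 µg/L = 0.00299 mg/L.
After input C: C = (195.7·0.001045 + 0.269·0.00299) / 196 = 0.001048 mg/L.

0.00105 mg/L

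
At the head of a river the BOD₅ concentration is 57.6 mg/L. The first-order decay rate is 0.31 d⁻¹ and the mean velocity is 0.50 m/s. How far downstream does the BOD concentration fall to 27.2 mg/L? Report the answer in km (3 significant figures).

From C = C₀·e^(−kt), t = ln(C₀/C)/k = ln(57.6/27.2)/0.31 = 0.7503/0.31 = 2.42 d.
Distance = v·t = 0.50 m/s × 2.091e+05 s = 1.046e+05 m = 104.6 km.

105 km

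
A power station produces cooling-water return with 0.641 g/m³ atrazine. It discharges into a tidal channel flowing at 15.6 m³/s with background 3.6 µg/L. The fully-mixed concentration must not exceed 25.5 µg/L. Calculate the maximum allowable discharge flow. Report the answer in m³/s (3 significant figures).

3.6 µg/L = 0.0036 mg/L.
25.5 µg/L = 0.0255 mg/L.
Mass balance at complete mixing: C_std·(Q_w + Q_r) = Q_w·C_e + Q_r·C_b.
Rearranging, Q_w = Q_r·(C_std − C_b)/(C_e − C_std) = 15.6·(0.0255 − 0.0036) / (0.641 − 0.0255) = 0.5551 m³/s.

0.555 m³/s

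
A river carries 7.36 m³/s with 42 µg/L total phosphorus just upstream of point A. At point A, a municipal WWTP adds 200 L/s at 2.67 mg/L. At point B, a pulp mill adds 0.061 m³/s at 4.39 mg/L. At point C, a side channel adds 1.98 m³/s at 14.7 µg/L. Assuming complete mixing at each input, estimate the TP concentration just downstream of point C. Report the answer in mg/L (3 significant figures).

0.119 mg/L

42 µg/L = 0.042 mg/L.
200 L/s = 0.2 m³/s.
After input A: C = (7.36·0.042 + 0.2·2.67) / 7.56 = 0.1115 mg/L.
After input B: C = (7.56·0.1115 + 0.061·4.39) / 7.621 = 0.1458 mg/L.
14.7 µg/L = 0.0147 mg/L.
After input C: C = (7.621·0.1458 + 1.98·0.0147) / 9.601 = 0.1187 mg/L.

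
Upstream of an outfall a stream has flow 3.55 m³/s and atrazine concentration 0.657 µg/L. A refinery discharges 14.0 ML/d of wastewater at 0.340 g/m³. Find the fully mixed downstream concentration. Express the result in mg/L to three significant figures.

14.0 ML/d = 0.162 m³/s.
0.657 µg/L = 0.000657 mg/L.
Conservation of mass across the mixing zone: C = (0.162·0.34 + 3.55·0.000657) / (0.162 + 3.55) = 0.05742/3.712 = 0.01547 mg/L.

0.0155 mg/L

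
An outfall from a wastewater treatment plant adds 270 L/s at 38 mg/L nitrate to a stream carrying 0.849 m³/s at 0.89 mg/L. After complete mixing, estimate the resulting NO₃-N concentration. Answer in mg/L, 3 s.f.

270 L/s = 0.27 m³/s.
By mass balance at complete mixing, C = (0.27·38 + 0.849·0.89) / (0.27 + 0.849) = 11.02/1.119 = 9.844 mg/L.

9.84 mg/L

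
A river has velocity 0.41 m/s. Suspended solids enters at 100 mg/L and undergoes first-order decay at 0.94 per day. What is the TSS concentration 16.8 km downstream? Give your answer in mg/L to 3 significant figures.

Travel time t = 16.8 km / 0.41 m/s = 1.68e+04/0.41 = 4.098e+04 s = 0.4743 d.
First-order decay: C = 100·exp(−0.94·0.4743) = 100·0.6403 = 64.03 mg/L.

64.0 mg/L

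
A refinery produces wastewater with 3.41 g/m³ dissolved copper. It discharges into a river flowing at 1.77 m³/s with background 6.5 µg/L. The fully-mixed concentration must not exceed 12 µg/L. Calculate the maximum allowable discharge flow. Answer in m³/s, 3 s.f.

6.5 µg/L = 0.0065 mg/L.
12 µg/L = 0.012 mg/L.
Mass balance at complete mixing: C_std·(Q_w + Q_r) = Q_w·C_e + Q_r·C_b.
Rearranging, Q_w = Q_r·(C_std − C_b)/(C_e − C_std) = 1.77·(0.012 − 0.0065) / (3.41 − 0.012) = 0.002865 m³/s.

0.00286 m³/s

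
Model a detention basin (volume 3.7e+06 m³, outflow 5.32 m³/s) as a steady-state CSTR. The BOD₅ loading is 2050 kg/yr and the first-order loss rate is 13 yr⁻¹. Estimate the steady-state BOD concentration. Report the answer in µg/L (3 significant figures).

9.49 µg/L

Outflow Q = 5.32 m³/s × 3.156e+07 s/yr = 1.679e+08 m³/yr.
Steady-state CSTR mass balance: W = Q·C + k·V·C, so C = W/(Q + kV).
Q + kV = 1.679e+08 + 13·3.7e+06 = 2.16e+08 m³/yr.
C = 2050/2.16e+08 = 9.491e-06 kg/m³ = 0.009491 mg/L = 9.491 µg/L.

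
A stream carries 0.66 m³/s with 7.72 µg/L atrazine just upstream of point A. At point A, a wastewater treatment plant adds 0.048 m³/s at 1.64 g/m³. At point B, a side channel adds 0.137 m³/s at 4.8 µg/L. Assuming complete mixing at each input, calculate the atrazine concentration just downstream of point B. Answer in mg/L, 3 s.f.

0.100 mg/L

7.72 µg/L = 0.00772 mg/L.
After input A: C = (0.66·0.00772 + 0.048·1.64) / 0.708 = 0.1184 mg/L.
4.8 µg/L = 0.0048 mg/L.
After input B: C = (0.708·0.1184 + 0.137·0.0048) / 0.845 = 0.09997 mg/L.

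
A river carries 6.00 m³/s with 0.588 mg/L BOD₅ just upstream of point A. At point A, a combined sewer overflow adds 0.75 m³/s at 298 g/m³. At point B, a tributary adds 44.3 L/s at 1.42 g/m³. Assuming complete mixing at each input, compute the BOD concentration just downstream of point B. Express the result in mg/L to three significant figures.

After input A: C = (6·0.588 + 0.75·298) / 6.75 = 33.63 mg/L.
44.3 L/s = 0.0443 m³/s.
After input B: C = (6.75·33.63 + 0.0443·1.42) / 6.794 = 33.42 mg/L.

33.4 mg/L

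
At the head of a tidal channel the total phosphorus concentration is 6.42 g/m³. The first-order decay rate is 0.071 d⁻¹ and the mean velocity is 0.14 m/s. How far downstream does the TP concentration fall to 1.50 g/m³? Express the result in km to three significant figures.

From C = C₀·e^(−kt), t = ln(C₀/C)/k = ln(6.42/1.50)/0.071 = 1.454/0.071 = 20.48 d.
Distance = v·t = 0.14 m/s × 1.769e+06 s = 2.477e+05 m = 247.7 km.

248 km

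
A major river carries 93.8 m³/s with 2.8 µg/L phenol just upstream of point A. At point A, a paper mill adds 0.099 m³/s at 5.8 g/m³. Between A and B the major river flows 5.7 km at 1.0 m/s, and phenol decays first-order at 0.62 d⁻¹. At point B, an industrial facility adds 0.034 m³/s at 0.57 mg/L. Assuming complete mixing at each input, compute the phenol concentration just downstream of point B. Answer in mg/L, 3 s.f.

0.00876 mg/L

2.8 µg/L = 0.0028 mg/L.
After input A: C = (93.8·0.0028 + 0.099·5.8) / 93.9 = 0.008912 mg/L.
Over the 5.7 km reach to input B (t = 5700 s = 0.06597 d), decay gives C = 0.008912·exp(−0.62·0.06597) = 0.008555 mg/L.
After input B: C = (93.9·0.008555 + 0.034·0.57) / 93.93 = 0.008758 mg/L.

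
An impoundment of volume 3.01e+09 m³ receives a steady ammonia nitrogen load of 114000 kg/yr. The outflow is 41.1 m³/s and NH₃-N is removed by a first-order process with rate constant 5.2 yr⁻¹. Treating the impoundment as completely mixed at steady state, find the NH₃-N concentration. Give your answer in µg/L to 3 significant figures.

6.73 µg/L

Outflow Q = 41.1 m³/s × 3.156e+07 s/yr = 1.297e+09 m³/yr.
Steady-state CSTR mass balance: W = Q·C + k·V·C, so C = W/(Q + kV).
Q + kV = 1.297e+09 + 5.2·3.01e+09 = 1.695e+10 m³/yr.
C = 114000/1.695e+10 = 6.726e-06 kg/m³ = 0.006726 mg/L = 6.726 µg/L.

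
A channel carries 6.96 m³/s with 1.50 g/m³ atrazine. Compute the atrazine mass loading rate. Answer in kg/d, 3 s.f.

Mass flux = Q·C = 6.96 m³/s × 1.5 g/m³ = 10.44 g/s.
= 10.44 g/s × 86.4 = 902 kg/d.

902 kg/d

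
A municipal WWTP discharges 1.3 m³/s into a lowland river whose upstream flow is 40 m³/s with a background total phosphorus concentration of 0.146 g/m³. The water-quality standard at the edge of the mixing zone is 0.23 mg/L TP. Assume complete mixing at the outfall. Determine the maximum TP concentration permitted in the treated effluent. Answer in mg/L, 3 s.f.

2.81 mg/L

Mass balance: 0.23·41.3 = 1.3·Cₑ + 40·0.146.
Cₑ = (9.499 − 5.84) / 1.3 = 2.815 mg/L.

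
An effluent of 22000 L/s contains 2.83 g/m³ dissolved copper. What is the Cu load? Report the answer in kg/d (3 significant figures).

22000 L/s = 22 m³/s.
Mass flux = Q·C = 22 m³/s × 2.83 g/m³ = 62.26 g/s.
= 62.26 g/s × 86.4 = 5379 kg/d.

5380 kg/d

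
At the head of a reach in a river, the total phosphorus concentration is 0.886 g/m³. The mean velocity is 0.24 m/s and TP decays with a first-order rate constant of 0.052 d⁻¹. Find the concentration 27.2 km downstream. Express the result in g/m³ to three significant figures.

0.828 g/m³

Travel time t = 27.2 km / 0.24 m/s = 2.72e+04/0.24 = 1.133e+05 s = 1.312 d.
First-order decay: C = 0.886·exp(−0.052·1.312) = 0.886·0.9341 = 0.8276 g/m³.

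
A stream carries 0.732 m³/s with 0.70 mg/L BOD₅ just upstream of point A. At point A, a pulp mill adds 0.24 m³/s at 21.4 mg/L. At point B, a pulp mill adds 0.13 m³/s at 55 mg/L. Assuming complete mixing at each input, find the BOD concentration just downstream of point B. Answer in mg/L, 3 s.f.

11.6 mg/L

After input A: C = (0.732·0.7 + 0.24·21.4) / 0.972 = 5.811 mg/L.
After input B: C = (0.972·5.811 + 0.13·55) / 1.102 = 11.61 mg/L.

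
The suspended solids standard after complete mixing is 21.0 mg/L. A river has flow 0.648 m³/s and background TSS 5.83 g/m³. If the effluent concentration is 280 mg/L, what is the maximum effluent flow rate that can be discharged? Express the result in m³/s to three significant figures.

0.0380 m³/s

Mass balance at complete mixing: C_std·(Q_w + Q_r) = Q_w·C_e + Q_r·C_b.
Rearranging, Q_w = Q_r·(C_std − C_b)/(C_e − C_std) = 0.648·(21 − 5.83) / (280 − 21) = 0.03795 m³/s.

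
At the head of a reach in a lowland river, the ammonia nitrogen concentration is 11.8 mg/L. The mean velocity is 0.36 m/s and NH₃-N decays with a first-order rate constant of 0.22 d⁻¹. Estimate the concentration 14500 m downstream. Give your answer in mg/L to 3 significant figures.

10.6 mg/L

Travel time t = 14500 m / 0.36 m/s = 1.45e+04/0.36 = 4.028e+04 s = 0.4662 d.
First-order decay: C = 11.8·exp(−0.22·0.4662) = 11.8·0.9025 = 10.65 mg/L.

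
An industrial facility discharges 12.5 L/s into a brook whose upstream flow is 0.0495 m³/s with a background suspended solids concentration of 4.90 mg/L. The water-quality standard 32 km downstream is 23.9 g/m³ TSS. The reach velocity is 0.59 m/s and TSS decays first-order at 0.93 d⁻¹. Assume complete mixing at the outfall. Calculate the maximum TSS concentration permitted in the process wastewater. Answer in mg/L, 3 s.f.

12.5 L/s = 0.0125 m³/s.
Travel time to the compliance point: t = 3.2e+04/0.59 = 5.424e+04 s = 0.6277 d; decay factor exp(−0.93·0.6277) = 0.5578.
So the concentration just after mixing may be at most 23.9/0.5578 = 42.85 mg/L.
Mass balance: 42.85·0.062 = 0.0125·Cₑ + 0.0495·4.9.
Cₑ = (2.657 − 0.2426) / 0.0125 = 193.1 mg/L.

193 mg/L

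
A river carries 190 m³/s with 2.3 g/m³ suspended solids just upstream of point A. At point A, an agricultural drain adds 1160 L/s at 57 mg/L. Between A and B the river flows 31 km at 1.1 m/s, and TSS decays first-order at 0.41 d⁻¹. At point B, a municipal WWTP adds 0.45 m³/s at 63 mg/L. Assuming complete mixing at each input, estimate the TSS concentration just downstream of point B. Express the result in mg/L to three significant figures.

2.45 mg/L

1160 L/s = 1.16 m³/s.
After input A: C = (190·2.3 + 1.16·57) / 191.2 = 2.632 mg/L.
Over the 31 km reach to input B (t = 2.818e+04 s = 0.3262 d), decay gives C = 2.632·exp(−0.41·0.3262) = 2.302 mg/L.
After input B: C = (191.2·2.302 + 0.45·63) / 191.6 = 2.445 mg/L.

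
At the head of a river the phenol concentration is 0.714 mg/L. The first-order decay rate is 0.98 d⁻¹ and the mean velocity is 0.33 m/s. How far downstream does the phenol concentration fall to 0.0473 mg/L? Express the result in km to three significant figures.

From C = C₀·e^(−kt), t = ln(C₀/C)/k = ln(0.714/0.0473)/0.98 = 2.714/0.98 = 2.77 d.
Distance = v·t = 0.33 m/s × 2.393e+05 s = 7.897e+04 m = 78.97 km.

79.0 km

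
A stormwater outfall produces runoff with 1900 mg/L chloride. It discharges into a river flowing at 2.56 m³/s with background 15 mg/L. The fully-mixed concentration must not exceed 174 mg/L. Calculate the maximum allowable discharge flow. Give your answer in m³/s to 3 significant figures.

0.236 m³/s

Mass balance at complete mixing: C_std·(Q_w + Q_r) = Q_w·C_e + Q_r·C_b.
Rearranging, Q_w = Q_r·(C_std − C_b)/(C_e − C_std) = 2.56·(174 − 15) / (1900 − 174) = 0.2358 m³/s.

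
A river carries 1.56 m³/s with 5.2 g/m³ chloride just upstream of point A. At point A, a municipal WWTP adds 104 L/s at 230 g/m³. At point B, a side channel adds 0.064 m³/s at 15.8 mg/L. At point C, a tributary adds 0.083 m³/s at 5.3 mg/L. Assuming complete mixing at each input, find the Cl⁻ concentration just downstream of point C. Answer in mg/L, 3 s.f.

18.5 mg/L

104 L/s = 0.104 m³/s.
After input A: C = (1.56·5.2 + 0.104·230) / 1.664 = 19.25 mg/L.
After input B: C = (1.664·19.25 + 0.064·15.8) / 1.728 = 19.12 mg/L.
After input C: C = (1.728·19.12 + 0.083·5.3) / 1.811 = 18.49 mg/L.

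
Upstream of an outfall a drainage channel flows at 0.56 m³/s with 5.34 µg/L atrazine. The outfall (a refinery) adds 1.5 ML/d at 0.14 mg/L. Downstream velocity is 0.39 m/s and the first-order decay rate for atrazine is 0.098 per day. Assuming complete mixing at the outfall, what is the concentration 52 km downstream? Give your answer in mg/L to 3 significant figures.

1.5 ML/d = 0.01736 m³/s.
5.34 µg/L = 0.00534 mg/L.
After complete mixing, C₀ = (0.01736·0.14 + 0.56·0.00534) / 0.5774 = 0.009389 mg/L.
Travel time t = 5.2e+04 m / 0.39 m/s = 1.333e+05 s = 1.543 d.
C = 0.009389·exp(−0.098·1.543) = 0.009389·0.8596 = 0.008071 mg/L.

0.00807 mg/L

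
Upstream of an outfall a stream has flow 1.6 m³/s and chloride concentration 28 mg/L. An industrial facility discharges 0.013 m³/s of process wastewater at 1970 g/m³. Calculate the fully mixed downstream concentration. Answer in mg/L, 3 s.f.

43.7 mg/L

By mass balance at complete mixing, C = (0.013·1970 + 1.6·28) / (0.013 + 1.6) = 70.41/1.613 = 43.65 mg/L.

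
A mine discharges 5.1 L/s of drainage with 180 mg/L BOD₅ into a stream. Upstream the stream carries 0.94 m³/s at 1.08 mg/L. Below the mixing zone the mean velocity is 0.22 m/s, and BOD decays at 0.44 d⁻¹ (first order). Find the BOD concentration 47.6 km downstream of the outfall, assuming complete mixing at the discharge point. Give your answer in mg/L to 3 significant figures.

0.680 mg/L

5.1 L/s = 0.0051 m³/s.
After complete mixing, C₀ = (0.0051·180 + 0.94·1.08) / 0.9451 = 2.045 mg/L.
Travel time t = 4.76e+04 m / 0.22 m/s = 2.164e+05 s = 2.504 d.
C = 2.045·exp(−0.44·2.504) = 2.045·0.3323 = 0.6796 mg/L.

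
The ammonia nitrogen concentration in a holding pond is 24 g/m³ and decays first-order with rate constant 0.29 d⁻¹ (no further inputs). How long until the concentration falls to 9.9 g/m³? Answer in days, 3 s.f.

3.05 d

t = ln(C₀/C)/k = ln(24/9.9)/0.29 = 0.8855/0.29 = 3.054 d.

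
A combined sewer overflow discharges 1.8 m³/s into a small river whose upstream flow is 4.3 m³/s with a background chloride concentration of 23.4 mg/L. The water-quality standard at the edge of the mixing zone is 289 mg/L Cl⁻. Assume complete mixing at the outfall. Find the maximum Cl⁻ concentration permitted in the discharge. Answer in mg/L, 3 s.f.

Mass balance: 289·6.1 = 1.8·Cₑ + 4.3·23.4.
Cₑ = (1763 − 100.6) / 1.8 = 923.5 mg/L.

923 mg/L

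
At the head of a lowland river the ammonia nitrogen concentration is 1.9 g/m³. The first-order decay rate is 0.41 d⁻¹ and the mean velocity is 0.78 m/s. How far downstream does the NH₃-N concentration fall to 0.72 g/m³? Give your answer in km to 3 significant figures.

159 km

From C = C₀·e^(−kt), t = ln(C₀/C)/k = ln(1.9/0.72)/0.41 = 0.9704/0.41 = 2.367 d.
Distance = v·t = 0.78 m/s × 2.045e+05 s = 1.595e+05 m = 159.5 km.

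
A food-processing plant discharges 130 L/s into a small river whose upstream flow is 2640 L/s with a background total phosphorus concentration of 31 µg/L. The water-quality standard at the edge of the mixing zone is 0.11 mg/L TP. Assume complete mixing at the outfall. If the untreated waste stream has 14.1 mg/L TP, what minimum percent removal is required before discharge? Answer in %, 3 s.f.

87.8 %

130 L/s = 0.13 m³/s.
2640 L/s = 2.64 m³/s.
31 µg/L = 0.031 mg/L.
Mass balance: 0.11·2.77 = 0.13·Cₑ + 2.64·0.031.
Cₑ = (0.3047 − 0.08184) / 0.13 = 1.714 mg/L.
Required removal = 1 − 1.714/14.1 = 87.84 %.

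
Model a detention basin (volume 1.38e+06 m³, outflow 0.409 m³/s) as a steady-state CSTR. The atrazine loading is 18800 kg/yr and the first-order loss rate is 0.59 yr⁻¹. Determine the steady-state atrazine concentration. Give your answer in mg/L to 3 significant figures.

1.37 mg/L

Outflow Q = 0.409 m³/s × 3.156e+07 s/yr = 1.291e+07 m³/yr.
Steady-state CSTR mass balance: W = Q·C + k·V·C, so C = W/(Q + kV).
Q + kV = 1.291e+07 + 0.59·1.38e+06 = 1.372e+07 m³/yr.
C = 18800/1.372e+07 = 0.00137 kg/m³ = 1.37 mg/L.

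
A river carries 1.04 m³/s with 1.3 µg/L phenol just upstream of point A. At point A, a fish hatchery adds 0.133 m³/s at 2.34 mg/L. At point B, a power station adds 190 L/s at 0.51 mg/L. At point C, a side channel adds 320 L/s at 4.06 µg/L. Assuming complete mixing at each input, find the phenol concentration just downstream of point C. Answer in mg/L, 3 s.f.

1.3 µg/L = 0.0013 mg/L.
After input A: C = (1.04·0.0013 + 0.133·2.34) / 1.173 = 0.2665 mg/L.
190 L/s = 0.19 m³/s.
After input B: C = (1.173·0.2665 + 0.19·0.51) / 1.363 = 0.3004 mg/L.
320 L/s = 0.32 m³/s.
4.06 µg/L = 0.00406 mg/L.
After input C: C = (1.363·0.3004 + 0.32·0.00406) / 1.683 = 0.2441 mg/L.

0.244 mg/L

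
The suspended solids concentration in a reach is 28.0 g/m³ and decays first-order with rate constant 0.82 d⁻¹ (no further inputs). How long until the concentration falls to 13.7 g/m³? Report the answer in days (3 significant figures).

t = ln(C₀/C)/k = ln(28.0/13.7)/0.82 = 0.7148/0.82 = 0.8717 d.

0.872 d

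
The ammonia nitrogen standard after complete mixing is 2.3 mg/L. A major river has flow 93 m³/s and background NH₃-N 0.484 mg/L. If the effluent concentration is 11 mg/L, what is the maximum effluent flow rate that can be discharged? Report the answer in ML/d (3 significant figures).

Mass balance at complete mixing: C_std·(Q_w + Q_r) = Q_w·C_e + Q_r·C_b.
Rearranging, Q_w = Q_r·(C_std − C_b)/(C_e − C_std) = 93·(2.3 − 0.484) / (11 − 2.3) = 19.41 m³/s.
= 1677 ML/d.

1680 ML/d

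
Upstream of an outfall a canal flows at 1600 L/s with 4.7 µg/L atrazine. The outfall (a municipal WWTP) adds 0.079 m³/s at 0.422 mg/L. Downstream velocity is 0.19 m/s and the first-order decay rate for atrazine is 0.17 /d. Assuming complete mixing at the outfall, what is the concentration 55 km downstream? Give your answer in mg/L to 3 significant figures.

1600 L/s = 1.6 m³/s.
4.7 µg/L = 0.0047 mg/L.
After complete mixing, C₀ = (0.079·0.422 + 1.6·0.0047) / 1.679 = 0.02433 mg/L.
Travel time t = 5.5e+04 m / 0.19 m/s = 2.895e+05 s = 3.35 d.
C = 0.02433·exp(−0.17·3.35) = 0.02433·0.5658 = 0.01377 mg/L.

0.0138 mg/L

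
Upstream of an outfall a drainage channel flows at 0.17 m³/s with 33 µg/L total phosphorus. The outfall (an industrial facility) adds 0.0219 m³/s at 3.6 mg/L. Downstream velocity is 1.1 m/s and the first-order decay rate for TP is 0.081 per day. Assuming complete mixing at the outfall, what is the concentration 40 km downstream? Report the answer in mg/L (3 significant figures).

0.425 mg/L

33 µg/L = 0.033 mg/L.
After complete mixing, C₀ = (0.0219·3.6 + 0.17·0.033) / 0.1919 = 0.4401 mg/L.
Travel time t = 4e+04 m / 1.1 m/s = 3.636e+04 s = 0.4209 d.
C = 0.4401·exp(−0.081·0.4209) = 0.4401·0.9665 = 0.4253 mg/L.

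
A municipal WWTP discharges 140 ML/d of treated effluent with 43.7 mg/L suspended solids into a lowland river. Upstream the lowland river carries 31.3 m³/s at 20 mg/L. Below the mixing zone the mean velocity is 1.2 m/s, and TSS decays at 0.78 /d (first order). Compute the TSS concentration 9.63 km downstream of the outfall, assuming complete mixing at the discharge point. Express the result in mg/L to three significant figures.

140 ML/d = 1.62 m³/s.
After complete mixing, C₀ = (1.62·43.7 + 31.3·20) / 32.92 = 21.17 mg/L.
Travel time t = 9630 m / 1.2 m/s = 8025 s = 0.09288 d.
C = 21.17·exp(−0.78·0.09288) = 21.17·0.9301 = 19.69 mg/L.

19.7 mg/L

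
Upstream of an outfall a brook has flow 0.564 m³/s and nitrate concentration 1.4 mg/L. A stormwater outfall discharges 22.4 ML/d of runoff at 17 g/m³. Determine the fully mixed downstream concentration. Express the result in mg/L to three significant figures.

6.31 mg/L

22.4 ML/d = 0.2593 m³/s.
Flow-weighted mixing gives C = (0.2593·17 + 0.564·1.4) / (0.2593 + 0.564) = 5.197/0.8233 = 6.313 mg/L.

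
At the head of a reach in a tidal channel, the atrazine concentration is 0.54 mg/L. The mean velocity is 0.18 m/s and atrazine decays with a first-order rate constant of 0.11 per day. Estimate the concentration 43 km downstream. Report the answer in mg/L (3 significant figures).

Travel time t = 43 km / 0.18 m/s = 4.3e+04/0.18 = 2.389e+05 s = 2.765 d.
First-order decay: C = 0.54·exp(−0.11·2.765) = 0.54·0.7378 = 0.3984 mg/L.

0.398 mg/L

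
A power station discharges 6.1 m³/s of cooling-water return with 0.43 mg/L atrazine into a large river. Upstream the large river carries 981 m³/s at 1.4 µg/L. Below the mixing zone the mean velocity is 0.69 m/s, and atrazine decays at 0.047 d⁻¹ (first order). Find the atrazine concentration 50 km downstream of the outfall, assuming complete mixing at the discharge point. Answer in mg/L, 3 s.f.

1.4 µg/L = 0.0014 mg/L.
After complete mixing, C₀ = (6.1·0.43 + 981·0.0014) / 987.1 = 0.004049 mg/L.
Travel time t = 5e+04 m / 0.69 m/s = 7.246e+04 s = 0.8387 d.
C = 0.004049·exp(−0.047·0.8387) = 0.004049·0.9613 = 0.003892 mg/L.

0.00389 mg/L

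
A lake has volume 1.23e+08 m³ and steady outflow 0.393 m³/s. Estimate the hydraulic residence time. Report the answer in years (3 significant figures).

9.92 yr

Q = 0.393 m³/s × 3.156e+07 s/yr = 1.24e+07 m³/yr.
Hydraulic residence time τ = V/Q = 1.23e+08/1.24e+07 = 9.918 yr.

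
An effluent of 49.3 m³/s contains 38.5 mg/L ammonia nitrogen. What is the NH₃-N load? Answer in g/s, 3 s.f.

Mass flux = Q·C = 49.3 m³/s × 38.5 g/m³ = 1898 g/s.

1900 g/s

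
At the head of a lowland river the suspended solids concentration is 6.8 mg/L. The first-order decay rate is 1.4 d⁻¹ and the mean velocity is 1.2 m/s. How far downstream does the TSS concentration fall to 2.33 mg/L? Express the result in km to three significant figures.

From C = C₀·e^(−kt), t = ln(C₀/C)/k = ln(6.8/2.33)/1.4 = 1.071/1.4 = 0.765 d.
Distance = v·t = 1.2 m/s × 6.61e+04 s = 7.932e+04 m = 79.32 km.

79.3 km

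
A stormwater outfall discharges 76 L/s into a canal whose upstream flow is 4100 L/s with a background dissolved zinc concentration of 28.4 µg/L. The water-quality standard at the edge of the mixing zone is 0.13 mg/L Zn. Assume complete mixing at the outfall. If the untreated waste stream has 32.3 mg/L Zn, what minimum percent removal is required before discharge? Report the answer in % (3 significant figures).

82.6 %

76 L/s = 0.076 m³/s.
4100 L/s = 4.1 m³/s.
28.4 µg/L = 0.0284 mg/L.
Mass balance: 0.13·4.176 = 0.076·Cₑ + 4.1·0.0284.
Cₑ = (0.5429 − 0.1164) / 0.076 = 5.611 mg/L.
Required removal = 1 − 5.611/32.3 = 82.63 %.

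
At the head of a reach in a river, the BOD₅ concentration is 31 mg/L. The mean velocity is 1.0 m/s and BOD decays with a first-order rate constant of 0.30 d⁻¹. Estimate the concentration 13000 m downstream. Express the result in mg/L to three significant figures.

Travel time t = 13000 m / 1.0 m/s = 1.3e+04/1.0 = 1.3e+04 s = 0.1505 d.
First-order decay: C = 31·exp(−0.30·0.1505) = 31·0.9559 = 29.63 mg/L.

29.6 mg/L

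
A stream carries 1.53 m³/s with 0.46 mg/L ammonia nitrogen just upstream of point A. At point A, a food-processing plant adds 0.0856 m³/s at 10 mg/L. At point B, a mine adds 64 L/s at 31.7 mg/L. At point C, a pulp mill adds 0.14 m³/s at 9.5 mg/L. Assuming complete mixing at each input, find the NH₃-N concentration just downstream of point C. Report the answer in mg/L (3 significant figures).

After input A: C = (1.53·0.46 + 0.0856·10) / 1.616 = 0.9655 mg/L.
64 L/s = 0.064 m³/s.
After input B: C = (1.616·0.9655 + 0.064·31.7) / 1.68 = 2.137 mg/L.
After input C: C = (1.68·2.137 + 0.14·9.5) / 1.82 = 2.703 mg/L.

2.70 mg/L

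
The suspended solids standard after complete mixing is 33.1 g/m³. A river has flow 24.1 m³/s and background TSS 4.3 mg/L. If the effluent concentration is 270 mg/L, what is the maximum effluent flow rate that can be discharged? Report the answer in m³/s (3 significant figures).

Mass balance at complete mixing: C_std·(Q_w + Q_r) = Q_w·C_e + Q_r·C_b.
Rearranging, Q_w = Q_r·(C_std − C_b)/(C_e − C_std) = 24.1·(33.1 − 4.3) / (270 − 33.1) = 2.93 m³/s.

2.93 m³/s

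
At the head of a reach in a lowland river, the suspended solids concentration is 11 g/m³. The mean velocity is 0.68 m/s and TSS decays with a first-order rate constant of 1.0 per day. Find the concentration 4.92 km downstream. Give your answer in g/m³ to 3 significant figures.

10.1 g/m³

Travel time t = 4.92 km / 0.68 m/s = 4920/0.68 = 7235 s = 0.08374 d.
First-order decay: C = 11·exp(−1.0·0.08374) = 11·0.9197 = 10.12 g/m³.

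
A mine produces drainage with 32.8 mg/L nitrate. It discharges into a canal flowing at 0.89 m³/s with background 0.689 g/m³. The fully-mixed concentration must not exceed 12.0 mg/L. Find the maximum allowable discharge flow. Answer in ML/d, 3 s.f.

Mass balance at complete mixing: C_std·(Q_w + Q_r) = Q_w·C_e + Q_r·C_b.
Rearranging, Q_w = Q_r·(C_std − C_b)/(C_e − C_std) = 0.89·(12 − 0.689) / (32.8 − 12) = 0.484 m³/s.
= 41.82 ML/d.

41.8 ML/d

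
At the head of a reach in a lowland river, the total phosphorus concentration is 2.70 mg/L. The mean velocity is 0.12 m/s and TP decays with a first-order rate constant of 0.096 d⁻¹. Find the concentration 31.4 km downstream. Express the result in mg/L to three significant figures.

2.02 mg/L

Travel time t = 31.4 km / 0.12 m/s = 3.14e+04/0.12 = 2.617e+05 s = 3.029 d.
First-order decay: C = 2.70·exp(−0.096·3.029) = 2.70·0.7477 = 2.019 mg/L.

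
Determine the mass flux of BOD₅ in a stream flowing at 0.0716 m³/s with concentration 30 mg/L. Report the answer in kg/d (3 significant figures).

186 kg/d

Mass flux = Q·C = 0.0716 m³/s × 30 g/m³ = 2.148 g/s.
= 2.148 g/s × 86.4 = 185.6 kg/d.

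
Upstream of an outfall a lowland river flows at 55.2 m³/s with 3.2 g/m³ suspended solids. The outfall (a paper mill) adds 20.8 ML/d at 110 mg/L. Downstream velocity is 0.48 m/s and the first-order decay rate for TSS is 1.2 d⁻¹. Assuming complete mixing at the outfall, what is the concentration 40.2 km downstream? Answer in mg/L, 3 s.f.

20.8 ML/d = 0.2407 m³/s.
After complete mixing, C₀ = (0.2407·110 + 55.2·3.2) / 55.44 = 3.664 mg/L.
Travel time t = 4.02e+04 m / 0.48 m/s = 8.375e+04 s = 0.9693 d.
C = 3.664·exp(−1.2·0.9693) = 3.664·0.3125 = 1.145 mg/L.

1.14 mg/L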